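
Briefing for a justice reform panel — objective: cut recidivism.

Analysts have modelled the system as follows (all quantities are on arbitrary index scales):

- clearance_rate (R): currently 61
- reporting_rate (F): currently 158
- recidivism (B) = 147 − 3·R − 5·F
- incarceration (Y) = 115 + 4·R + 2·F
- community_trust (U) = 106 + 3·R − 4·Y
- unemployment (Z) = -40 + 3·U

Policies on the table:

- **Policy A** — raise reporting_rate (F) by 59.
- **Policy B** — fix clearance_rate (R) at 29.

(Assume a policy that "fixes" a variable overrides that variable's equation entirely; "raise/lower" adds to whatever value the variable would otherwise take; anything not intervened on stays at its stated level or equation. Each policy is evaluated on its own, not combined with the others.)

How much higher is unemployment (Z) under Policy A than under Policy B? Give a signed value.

Policy A (F + 59):
  R = 61
  F = 158 + 59 = 217
  Y = 115 + 4·61 + 2·217 = 793
  U = 106 + 3·61 − 4·793 = -2883
  Z = -40 + 3·(-2883) = -8689
Policy B (R := 29):
  R = 29
  F = 158
  Y = 115 + 4·29 + 2·158 = 547
  U = 106 + 3·29 − 4·547 = -1995
  Z = -40 + 3·(-1995) = -6025
Z: -8689 − (-6025) = -2664

-2664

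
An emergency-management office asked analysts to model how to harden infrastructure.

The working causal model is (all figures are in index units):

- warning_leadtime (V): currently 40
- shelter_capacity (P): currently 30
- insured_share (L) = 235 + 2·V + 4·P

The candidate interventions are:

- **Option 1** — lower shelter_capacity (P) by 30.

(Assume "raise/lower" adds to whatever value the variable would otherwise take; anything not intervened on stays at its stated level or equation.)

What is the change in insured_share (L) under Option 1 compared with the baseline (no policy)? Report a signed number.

Baseline:
  V = 40
  P = 30
  L = 235 + 2·40 + 4·30 = 435
Option 1 (P − 30):
  V = 40
  P = 30 − 30 = 0
  L = 235 + 2·40 + 4·0 = 315
Change in L: 315 − 435 = -120

-120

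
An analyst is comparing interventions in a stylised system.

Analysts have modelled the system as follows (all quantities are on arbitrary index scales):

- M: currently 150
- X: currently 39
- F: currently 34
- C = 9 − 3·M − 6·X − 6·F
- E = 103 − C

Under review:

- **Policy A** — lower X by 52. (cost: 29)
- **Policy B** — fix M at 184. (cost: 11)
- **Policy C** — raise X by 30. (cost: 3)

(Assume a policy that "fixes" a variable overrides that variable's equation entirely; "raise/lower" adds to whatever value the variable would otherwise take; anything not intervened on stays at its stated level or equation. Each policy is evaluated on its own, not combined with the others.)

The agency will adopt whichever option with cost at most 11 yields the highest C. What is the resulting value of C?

-981

Policy B (M := 184):
  M = 184
  X = 39
  F = 34
  C = 9 − 3·184 − 6·39 − 6·34 = -981
Policy C (X + 30):
  M = 150
  X = 39 + 30 = 69
  F = 34
  C = 9 − 3·150 − 6·69 − 6·34 = -1059
Comparing — Policy B: C=-981, Policy C: C=-1059. Highest is -981 (Policy B).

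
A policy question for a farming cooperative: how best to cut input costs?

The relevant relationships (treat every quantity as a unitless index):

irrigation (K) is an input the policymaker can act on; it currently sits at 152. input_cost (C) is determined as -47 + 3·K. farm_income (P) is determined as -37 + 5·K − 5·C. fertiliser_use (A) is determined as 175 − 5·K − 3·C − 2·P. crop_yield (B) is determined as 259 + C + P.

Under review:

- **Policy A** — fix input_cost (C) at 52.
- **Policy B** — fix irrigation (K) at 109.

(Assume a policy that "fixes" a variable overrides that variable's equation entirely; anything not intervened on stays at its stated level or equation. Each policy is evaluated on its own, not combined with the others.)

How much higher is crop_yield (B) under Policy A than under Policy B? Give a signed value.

Policy A (C := 52):
  K = 152
  C = 52
  P = -37 + 5·152 − 5·52 = 463
  B = 259 + 52 + 463 = 774
Policy B (K := 109):
  K = 109
  C = -47 + 3·109 = 280
  P = -37 + 5·109 − 5·280 = -892
  B = 259 + 280 + (-892) = -353
B: 774 − (-353) = 1127

1127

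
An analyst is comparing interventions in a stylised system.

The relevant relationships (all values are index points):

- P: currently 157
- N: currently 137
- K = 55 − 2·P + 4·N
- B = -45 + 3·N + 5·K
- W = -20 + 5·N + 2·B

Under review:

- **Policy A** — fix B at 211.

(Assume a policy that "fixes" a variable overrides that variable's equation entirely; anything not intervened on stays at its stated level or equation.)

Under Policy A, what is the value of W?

1087

Policy A (B := 211):
  P = 157
  N = 137
  K = 55 − 2·157 + 4·137 = 289
  B = 211
  W = -20 + 5·137 + 2·211 = 1087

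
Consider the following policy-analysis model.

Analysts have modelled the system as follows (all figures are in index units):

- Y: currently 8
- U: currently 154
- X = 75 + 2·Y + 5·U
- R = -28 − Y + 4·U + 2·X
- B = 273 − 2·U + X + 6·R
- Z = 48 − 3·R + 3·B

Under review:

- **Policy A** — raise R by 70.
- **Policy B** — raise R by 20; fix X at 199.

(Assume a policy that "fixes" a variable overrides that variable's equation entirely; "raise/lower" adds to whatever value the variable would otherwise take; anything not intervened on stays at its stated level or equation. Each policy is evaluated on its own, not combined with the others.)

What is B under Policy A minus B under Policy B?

Policy A (R + 70):
  Y = 8
  U = 154
  X = 75 + 2·8 + 5·154 = 861
  R = -28 − 8 + 4·154 + 2·861 (+70 from intervention) = 2372
  B = 273 − 2·154 + 861 + 6·2372 = 15058
Policy B (R + 20, X := 199):
  Y = 8
  U = 154
  X = 199
  R = -28 − 8 + 4·154 + 2·199 (+20 from intervention) = 998
  B = 273 − 2·154 + 199 + 6·998 = 6152
B: 15058 − 6152 = 8906

8906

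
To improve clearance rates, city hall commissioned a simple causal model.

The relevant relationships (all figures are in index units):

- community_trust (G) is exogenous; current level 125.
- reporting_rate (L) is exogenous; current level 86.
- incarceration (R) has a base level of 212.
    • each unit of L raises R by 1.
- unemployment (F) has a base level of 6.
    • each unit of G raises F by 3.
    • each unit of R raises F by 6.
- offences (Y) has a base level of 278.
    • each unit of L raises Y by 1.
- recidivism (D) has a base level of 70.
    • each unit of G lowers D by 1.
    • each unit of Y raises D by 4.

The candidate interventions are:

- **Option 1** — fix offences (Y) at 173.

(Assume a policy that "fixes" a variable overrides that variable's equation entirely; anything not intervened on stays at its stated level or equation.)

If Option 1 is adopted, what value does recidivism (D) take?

637

Option 1 (Y := 173):
  G = 125
  L = 86
  Y = 173
  D = 70 − 125 + 4·173 = 637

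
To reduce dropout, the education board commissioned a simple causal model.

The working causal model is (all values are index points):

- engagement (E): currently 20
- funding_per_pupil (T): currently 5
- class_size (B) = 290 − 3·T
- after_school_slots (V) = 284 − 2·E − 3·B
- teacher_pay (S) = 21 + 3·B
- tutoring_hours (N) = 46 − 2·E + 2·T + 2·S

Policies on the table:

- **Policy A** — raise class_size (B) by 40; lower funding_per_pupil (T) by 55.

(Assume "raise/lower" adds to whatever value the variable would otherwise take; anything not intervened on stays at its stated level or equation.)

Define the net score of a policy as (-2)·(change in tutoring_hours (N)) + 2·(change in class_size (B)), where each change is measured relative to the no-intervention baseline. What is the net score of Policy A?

Baseline:
  E = 20
  T = 5
  B = 290 − 3·5 = 275
  S = 21 + 3·275 = 846
  N = 46 − 2·20 + 2·5 + 2·846 = 1708
Policy A (B + 40, T − 55):
  E = 20
  T = 5 − 55 = -50
  B = 290 − 3·(-50) (+40 from intervention) = 480
  S = 21 + 3·480 = 1461
  N = 46 − 2·20 + 2·(-50) + 2·1461 = 2828
ΔN = 2828 − 1708 = 1120; ΔB = 480 − 275 = 205
Score = (-2)·1120 + 2·205 = -1830

-1830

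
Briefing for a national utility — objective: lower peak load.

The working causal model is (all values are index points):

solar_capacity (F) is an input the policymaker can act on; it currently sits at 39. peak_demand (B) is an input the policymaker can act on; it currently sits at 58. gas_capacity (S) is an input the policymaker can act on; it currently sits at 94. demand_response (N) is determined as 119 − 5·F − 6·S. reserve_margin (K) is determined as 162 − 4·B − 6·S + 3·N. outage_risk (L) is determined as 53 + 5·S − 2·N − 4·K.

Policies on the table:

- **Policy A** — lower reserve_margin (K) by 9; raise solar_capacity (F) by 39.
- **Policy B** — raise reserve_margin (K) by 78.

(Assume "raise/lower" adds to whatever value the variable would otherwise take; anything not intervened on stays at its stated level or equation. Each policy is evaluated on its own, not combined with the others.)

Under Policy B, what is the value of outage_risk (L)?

Policy B (K + 78):
  F = 39
  B = 58
  S = 94
  N = 119 − 5·39 − 6·94 = -640
  K = 162 − 4·58 − 6·94 + 3·(-640) (+78 from intervention) = -2476
  L = 53 + 5·94 − 2·(-640) − 4·(-2476) = 11707

11707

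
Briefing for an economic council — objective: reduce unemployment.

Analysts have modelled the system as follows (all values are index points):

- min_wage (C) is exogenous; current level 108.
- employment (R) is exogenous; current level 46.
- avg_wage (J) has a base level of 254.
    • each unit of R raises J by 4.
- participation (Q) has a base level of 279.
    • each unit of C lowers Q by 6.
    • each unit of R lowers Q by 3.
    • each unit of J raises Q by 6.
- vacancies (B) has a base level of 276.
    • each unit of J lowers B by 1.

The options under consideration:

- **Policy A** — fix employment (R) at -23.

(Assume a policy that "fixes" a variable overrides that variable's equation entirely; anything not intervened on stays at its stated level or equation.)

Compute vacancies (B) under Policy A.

Policy A (R := -23):
  R = -23
  J = 254 + 4·(-23) = 162
  B = 276 − 162 = 114

114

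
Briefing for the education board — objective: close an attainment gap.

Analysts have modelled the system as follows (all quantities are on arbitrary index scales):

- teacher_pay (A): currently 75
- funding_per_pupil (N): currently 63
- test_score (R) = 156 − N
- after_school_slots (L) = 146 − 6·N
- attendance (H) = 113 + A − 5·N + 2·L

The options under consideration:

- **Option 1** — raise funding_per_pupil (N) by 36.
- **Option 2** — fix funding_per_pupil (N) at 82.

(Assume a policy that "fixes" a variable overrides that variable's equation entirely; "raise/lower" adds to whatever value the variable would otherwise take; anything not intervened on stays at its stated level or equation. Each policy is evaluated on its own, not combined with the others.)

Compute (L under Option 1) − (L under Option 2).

Option 1 (N + 36):
  N = 63 + 36 = 99
  L = 146 − 6·99 = -448
Option 2 (N := 82):
  N = 82
  L = 146 − 6·82 = -346
L: -448 − (-346) = -102

-102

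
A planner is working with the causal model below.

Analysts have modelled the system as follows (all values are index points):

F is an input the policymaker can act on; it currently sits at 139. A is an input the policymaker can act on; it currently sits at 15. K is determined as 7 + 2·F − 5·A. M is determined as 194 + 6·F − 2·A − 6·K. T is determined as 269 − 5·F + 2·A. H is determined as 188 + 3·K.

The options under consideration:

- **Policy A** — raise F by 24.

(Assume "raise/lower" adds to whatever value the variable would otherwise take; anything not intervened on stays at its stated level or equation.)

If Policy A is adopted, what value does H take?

Policy A (F + 24):
  F = 139 + 24 = 163
  A = 15
  K = 7 + 2·163 − 5·15 = 258
  H = 188 + 3·258 = 962

962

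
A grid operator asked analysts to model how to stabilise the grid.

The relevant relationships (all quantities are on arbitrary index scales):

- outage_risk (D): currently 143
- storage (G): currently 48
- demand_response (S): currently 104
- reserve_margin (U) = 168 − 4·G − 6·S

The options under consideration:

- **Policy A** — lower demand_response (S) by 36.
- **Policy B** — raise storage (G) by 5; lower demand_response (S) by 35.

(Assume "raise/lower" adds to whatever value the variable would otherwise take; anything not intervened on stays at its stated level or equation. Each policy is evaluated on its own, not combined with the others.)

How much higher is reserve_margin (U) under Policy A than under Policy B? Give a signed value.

26

Policy A (S − 36):
  G = 48
  S = 104 − 36 = 68
  U = 168 − 4·48 − 6·68 = -432
Policy B (G + 5, S − 35):
  G = 48 + 5 = 53
  S = 104 − 35 = 69
  U = 168 − 4·53 − 6·69 = -458
U: -432 − (-458) = 26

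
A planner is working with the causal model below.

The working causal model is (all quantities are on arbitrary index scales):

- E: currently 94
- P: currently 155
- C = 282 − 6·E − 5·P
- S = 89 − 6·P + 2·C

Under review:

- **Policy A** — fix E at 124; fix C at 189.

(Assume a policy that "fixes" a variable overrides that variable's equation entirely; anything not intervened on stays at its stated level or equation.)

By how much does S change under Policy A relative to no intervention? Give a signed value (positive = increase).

2492

Baseline:
  E = 94
  P = 155
  C = 282 − 6·94 − 5·155 = -1057
  S = 89 − 6·155 + 2·(-1057) = -2955
Policy A (E := 124, C := 189):
  E = 124
  P = 155
  C = 189
  S = 89 − 6·155 + 2·189 = -463
Change in S: -463 − (-2955) = 2492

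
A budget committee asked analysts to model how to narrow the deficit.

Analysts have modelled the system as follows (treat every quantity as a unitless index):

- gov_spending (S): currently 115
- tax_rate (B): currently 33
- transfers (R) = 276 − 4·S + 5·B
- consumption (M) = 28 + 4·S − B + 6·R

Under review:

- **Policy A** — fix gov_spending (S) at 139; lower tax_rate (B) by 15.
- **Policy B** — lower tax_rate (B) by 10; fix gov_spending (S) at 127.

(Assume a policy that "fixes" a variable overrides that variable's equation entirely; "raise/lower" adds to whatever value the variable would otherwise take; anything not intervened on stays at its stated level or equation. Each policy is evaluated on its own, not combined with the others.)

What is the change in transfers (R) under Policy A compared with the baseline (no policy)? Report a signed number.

Baseline:
  S = 115
  B = 33
  R = 276 − 4·115 + 5·33 = -19
Policy A (S := 139, B − 15):
  S = 139
  B = 33 − 15 = 18
  R = 276 − 4·139 + 5·18 = -190
Change in R: -190 − (-19) = -171

-171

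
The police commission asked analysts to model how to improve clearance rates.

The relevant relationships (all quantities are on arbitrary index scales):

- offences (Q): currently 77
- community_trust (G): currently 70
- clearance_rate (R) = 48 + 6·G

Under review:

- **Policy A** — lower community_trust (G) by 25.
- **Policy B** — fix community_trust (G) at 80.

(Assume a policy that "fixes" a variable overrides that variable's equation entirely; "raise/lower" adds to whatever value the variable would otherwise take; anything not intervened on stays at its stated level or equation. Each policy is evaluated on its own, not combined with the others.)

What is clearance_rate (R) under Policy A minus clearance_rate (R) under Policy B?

-210

Policy A (G − 25):
  G = 70 − 25 = 45
  R = 48 + 6·45 = 318
Policy B (G := 80):
  G = 80
  R = 48 + 6·80 = 528
R: 318 − 528 = -210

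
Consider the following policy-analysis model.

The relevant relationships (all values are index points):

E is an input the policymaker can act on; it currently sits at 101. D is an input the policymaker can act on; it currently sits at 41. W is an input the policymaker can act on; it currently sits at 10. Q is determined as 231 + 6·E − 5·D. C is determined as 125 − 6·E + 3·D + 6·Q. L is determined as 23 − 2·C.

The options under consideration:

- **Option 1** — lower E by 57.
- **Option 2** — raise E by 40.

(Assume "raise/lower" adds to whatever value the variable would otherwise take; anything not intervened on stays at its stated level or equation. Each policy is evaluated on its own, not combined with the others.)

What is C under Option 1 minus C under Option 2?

-2910

Option 1 (E − 57):
  E = 101 − 57 = 44
  D = 41
  Q = 231 + 6·44 − 5·41 = 290
  C = 125 − 6·44 + 3·41 + 6·290 = 1724
Option 2 (E + 40):
  E = 101 + 40 = 141
  D = 41
  Q = 231 + 6·141 − 5·41 = 872
  C = 125 − 6·141 + 3·41 + 6·872 = 4634
C: 1724 − 4634 = -2910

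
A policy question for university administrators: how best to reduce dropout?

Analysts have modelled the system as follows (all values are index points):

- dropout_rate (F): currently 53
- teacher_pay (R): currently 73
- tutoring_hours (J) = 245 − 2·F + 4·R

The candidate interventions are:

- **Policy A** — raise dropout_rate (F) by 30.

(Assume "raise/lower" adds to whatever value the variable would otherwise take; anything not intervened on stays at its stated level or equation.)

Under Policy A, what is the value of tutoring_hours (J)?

371

Policy A (F + 30):
  F = 53 + 30 = 83
  R = 73
  J = 245 − 2·83 + 4·73 = 371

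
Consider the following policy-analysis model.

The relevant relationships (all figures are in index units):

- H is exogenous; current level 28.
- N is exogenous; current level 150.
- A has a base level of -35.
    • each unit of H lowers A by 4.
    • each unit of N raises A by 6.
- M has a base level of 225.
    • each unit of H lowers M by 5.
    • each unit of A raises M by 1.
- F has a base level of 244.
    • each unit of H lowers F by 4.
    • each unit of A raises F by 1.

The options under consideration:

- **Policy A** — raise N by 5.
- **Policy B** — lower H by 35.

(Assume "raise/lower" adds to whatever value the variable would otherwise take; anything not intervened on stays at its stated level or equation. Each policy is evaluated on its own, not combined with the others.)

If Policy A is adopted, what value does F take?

915

Policy A (N + 5):
  H = 28
  N = 150 + 5 = 155
  A = -35 − 4·28 + 6·155 = 783
  F = 244 − 4·28 + 783 = 915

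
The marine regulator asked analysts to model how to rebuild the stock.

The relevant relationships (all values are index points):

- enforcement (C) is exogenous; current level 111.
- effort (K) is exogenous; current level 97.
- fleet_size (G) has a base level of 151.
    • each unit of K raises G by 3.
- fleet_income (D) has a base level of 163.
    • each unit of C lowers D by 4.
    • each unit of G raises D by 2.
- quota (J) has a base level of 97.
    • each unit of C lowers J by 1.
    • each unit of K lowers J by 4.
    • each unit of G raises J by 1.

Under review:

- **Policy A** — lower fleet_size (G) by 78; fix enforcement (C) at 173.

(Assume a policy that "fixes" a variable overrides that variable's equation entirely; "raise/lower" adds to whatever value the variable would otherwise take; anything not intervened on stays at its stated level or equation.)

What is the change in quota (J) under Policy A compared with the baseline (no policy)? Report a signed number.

-140

Baseline:
  C = 111
  K = 97
  G = 151 + 3·97 = 442
  J = 97 − 111 − 4·97 + 442 = 40
Policy A (G − 78, C := 173):
  C = 173
  K = 97
  G = 151 + 3·97 (−78 from intervention) = 364
  J = 97 − 173 − 4·97 + 364 = -100
Change in J: -100 − 40 = -140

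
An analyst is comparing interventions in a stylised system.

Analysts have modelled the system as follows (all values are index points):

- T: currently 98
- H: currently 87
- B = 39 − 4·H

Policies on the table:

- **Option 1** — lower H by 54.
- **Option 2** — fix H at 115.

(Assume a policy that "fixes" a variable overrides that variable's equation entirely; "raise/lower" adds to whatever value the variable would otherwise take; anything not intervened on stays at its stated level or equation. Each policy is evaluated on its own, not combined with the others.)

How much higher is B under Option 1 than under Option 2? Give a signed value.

328

Option 1 (H − 54):
  H = 87 − 54 = 33
  B = 39 − 4·33 = -93
Option 2 (H := 115):
  H = 115
  B = 39 − 4·115 = -421
B: -93 − (-421) = 328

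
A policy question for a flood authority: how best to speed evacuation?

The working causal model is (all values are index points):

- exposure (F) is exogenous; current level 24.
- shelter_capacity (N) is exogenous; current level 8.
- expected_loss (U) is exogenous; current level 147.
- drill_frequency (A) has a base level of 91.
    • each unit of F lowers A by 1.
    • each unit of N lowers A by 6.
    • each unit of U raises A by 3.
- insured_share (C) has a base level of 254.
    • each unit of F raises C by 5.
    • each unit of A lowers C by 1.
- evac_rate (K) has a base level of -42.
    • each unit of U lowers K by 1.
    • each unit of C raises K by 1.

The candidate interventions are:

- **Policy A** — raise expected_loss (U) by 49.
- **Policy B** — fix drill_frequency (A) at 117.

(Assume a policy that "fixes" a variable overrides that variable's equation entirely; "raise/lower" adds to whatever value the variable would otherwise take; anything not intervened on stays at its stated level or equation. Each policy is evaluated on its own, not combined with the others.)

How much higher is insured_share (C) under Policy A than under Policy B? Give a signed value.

-490

Policy A (U + 49):
  F = 24
  N = 8
  U = 147 + 49 = 196
  A = 91 − 24 − 6·8 + 3·196 = 607
  C = 254 + 5·24 − 607 = -233
Policy B (A := 117):
  F = 24
  N = 8
  U = 147
  A = 117
  C = 254 + 5·24 − 117 = 257
C: -233 − 257 = -490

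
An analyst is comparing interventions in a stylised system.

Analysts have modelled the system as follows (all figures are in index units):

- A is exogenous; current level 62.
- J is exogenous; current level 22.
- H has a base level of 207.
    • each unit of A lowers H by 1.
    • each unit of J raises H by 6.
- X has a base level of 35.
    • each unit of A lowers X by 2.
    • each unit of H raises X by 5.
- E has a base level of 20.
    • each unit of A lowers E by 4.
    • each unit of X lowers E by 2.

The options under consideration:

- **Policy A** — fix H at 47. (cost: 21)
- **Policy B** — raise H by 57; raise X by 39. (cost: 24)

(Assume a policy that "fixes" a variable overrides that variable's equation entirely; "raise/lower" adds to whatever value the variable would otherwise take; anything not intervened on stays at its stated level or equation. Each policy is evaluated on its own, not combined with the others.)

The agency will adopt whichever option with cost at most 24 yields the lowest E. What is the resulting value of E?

Policy A (H := 47):
  A = 62
  J = 22
  H = 47
  X = 35 − 2·62 + 5·47 = 146
  E = 20 − 4·62 − 2·146 = -520
Policy B (H + 57, X + 39):
  A = 62
  J = 22
  H = 207 − 62 + 6·22 (+57 from intervention) = 334
  X = 35 − 2·62 + 5·334 (+39 from intervention) = 1620
  E = 20 − 4·62 − 2·1620 = -3468
Comparing — Policy A: E=-520, Policy B: E=-3468. Lowest is -3468 (Policy B).

-3468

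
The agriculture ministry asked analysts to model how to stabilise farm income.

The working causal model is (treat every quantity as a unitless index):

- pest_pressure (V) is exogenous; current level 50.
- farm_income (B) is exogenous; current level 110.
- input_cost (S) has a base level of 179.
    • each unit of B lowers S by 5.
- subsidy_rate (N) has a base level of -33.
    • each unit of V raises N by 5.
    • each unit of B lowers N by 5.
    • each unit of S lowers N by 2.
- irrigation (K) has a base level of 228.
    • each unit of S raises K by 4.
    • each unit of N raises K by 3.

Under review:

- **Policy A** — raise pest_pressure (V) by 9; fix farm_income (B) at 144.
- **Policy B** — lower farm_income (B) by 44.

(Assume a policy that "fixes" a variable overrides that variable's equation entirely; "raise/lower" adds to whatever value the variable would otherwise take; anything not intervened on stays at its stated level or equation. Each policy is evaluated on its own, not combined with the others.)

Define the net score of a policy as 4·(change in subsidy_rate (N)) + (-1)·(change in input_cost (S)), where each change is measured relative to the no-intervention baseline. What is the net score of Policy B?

Baseline:
  V = 50
  B = 110
  S = 179 − 5·110 = -371
  N = -33 + 5·50 − 5·110 − 2·(-371) = 409
Policy B (B − 44):
  V = 50
  B = 110 − 44 = 66
  S = 179 − 5·66 = -151
  N = -33 + 5·50 − 5·66 − 2·(-151) = 189
ΔN = 189 − 409 = -220; ΔS = -151 − (-371) = 220
Score = 4·(-220) + (-1)·220 = -1100

-1100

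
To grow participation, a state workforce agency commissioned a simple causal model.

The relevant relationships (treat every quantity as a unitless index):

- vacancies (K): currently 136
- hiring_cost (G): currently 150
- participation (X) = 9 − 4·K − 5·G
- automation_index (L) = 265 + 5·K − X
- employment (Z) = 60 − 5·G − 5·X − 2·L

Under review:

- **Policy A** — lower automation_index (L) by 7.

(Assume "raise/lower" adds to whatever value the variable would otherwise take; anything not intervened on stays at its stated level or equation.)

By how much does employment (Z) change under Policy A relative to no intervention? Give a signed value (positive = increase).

14

Baseline:
  K = 136
  G = 150
  X = 9 − 4·136 − 5·150 = -1285
  L = 265 + 5·136 − (-1285) = 2230
  Z = 60 − 5·150 − 5·(-1285) − 2·2230 = 1275
Policy A (L − 7):
  K = 136
  G = 150
  X = 9 − 4·136 − 5·150 = -1285
  L = 265 + 5·136 − (-1285) (−7 from intervention) = 2223
  Z = 60 − 5·150 − 5·(-1285) − 2·2223 = 1289
Change in Z: 1289 − 1275 = 14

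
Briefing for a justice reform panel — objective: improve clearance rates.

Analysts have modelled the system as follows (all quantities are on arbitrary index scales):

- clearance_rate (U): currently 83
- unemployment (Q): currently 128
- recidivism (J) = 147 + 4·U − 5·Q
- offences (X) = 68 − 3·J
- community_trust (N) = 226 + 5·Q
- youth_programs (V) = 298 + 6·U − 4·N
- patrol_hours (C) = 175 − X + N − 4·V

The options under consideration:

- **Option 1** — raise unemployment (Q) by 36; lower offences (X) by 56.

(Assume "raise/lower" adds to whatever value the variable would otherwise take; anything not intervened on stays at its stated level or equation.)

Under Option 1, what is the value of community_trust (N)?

1046

Option 1 (Q + 36, X − 56):
  Q = 128 + 36 = 164
  N = 226 + 5·164 = 1046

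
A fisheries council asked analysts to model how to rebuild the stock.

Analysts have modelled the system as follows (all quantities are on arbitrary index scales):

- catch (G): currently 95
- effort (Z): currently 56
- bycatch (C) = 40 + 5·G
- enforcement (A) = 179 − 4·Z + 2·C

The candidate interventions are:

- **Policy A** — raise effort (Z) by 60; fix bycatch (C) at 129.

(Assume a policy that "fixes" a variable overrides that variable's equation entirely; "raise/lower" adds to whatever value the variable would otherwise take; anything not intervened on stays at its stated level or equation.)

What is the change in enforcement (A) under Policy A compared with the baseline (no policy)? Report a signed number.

-1012

Baseline:
  G = 95
  Z = 56
  C = 40 + 5·95 = 515
  A = 179 − 4·56 + 2·515 = 985
Policy A (Z + 60, C := 129):
  G = 95
  Z = 56 + 60 = 116
  C = 129
  A = 179 − 4·116 + 2·129 = -27
Change in A: -27 − 985 = -1012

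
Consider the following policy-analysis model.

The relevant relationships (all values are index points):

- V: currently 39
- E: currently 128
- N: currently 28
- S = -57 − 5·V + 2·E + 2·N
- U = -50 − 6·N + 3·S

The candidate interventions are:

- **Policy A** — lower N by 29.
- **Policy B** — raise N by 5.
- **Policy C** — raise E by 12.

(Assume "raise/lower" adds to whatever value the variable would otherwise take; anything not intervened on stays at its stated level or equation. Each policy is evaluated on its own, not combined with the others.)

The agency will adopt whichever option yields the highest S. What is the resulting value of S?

Policy A (N − 29):
  V = 39
  E = 128
  N = 28 − 29 = -1
  S = -57 − 5·39 + 2·128 + 2·(-1) = 2
Policy B (N + 5):
  V = 39
  E = 128
  N = 28 + 5 = 33
  S = -57 − 5·39 + 2·128 + 2·33 = 70
Policy C (E + 12):
  V = 39
  E = 128 + 12 = 140
  N = 28
  S = -57 − 5·39 + 2·140 + 2·28 = 84
Comparing — Policy A: S=2, Policy B: S=70, Policy C: S=84. Highest is 84 (Policy C).

84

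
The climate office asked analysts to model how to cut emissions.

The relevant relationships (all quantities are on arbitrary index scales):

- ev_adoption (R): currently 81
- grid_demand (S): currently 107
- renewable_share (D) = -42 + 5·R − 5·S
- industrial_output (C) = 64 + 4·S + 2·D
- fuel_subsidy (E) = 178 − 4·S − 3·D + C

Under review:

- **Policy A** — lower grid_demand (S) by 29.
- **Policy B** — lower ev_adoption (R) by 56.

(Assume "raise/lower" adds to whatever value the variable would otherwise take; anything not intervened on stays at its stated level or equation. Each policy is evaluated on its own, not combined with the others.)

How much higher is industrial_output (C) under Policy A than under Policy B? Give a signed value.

734

Policy A (S − 29):
  R = 81
  S = 107 − 29 = 78
  D = -42 + 5·81 − 5·78 = -27
  C = 64 + 4·78 + 2·(-27) = 322
Policy B (R − 56):
  R = 81 − 56 = 25
  S = 107
  D = -42 + 5·25 − 5·107 = -452
  C = 64 + 4·107 + 2·(-452) = -412
C: 322 − (-412) = 734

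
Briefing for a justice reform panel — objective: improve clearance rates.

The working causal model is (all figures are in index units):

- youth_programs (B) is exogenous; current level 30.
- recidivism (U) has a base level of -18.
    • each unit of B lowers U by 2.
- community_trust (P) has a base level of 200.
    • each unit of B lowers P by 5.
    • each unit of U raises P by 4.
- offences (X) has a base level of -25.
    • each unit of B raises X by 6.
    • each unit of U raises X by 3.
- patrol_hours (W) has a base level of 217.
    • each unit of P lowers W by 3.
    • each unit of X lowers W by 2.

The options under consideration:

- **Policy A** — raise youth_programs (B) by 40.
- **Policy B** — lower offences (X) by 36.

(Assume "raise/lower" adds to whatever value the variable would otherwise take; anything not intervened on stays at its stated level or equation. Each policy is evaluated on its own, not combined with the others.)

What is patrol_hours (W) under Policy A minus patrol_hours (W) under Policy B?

1488

Policy A (B + 40):
  B = 30 + 40 = 70
  U = -18 − 2·70 = -158
  P = 200 − 5·70 + 4·(-158) = -782
  X = -25 + 6·70 + 3·(-158) = -79
  W = 217 − 3·(-782) − 2·(-79) = 2721
Policy B (X − 36):
  B = 30
  U = -18 − 2·30 = -78
  P = 200 − 5·30 + 4·(-78) = -262
  X = -25 + 6·30 + 3·(-78) (−36 from intervention) = -115
  W = 217 − 3·(-262) − 2·(-115) = 1233
W: 2721 − 1233 = 1488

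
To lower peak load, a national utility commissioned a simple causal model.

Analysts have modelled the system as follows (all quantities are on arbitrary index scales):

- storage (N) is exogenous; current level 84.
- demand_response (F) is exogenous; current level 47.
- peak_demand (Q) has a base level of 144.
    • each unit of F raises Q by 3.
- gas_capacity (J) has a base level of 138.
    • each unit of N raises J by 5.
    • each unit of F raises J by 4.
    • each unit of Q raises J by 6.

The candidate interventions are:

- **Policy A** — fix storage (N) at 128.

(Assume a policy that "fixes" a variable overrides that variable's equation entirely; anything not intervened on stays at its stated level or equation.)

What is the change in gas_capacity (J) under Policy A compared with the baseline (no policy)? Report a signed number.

220

Baseline:
  N = 84
  F = 47
  Q = 144 + 3·47 = 285
  J = 138 + 5·84 + 4·47 + 6·285 = 2456
Policy A (N := 128):
  N = 128
  F = 47
  Q = 144 + 3·47 = 285
  J = 138 + 5·128 + 4·47 + 6·285 = 2676
Change in J: 2676 − 2456 = 220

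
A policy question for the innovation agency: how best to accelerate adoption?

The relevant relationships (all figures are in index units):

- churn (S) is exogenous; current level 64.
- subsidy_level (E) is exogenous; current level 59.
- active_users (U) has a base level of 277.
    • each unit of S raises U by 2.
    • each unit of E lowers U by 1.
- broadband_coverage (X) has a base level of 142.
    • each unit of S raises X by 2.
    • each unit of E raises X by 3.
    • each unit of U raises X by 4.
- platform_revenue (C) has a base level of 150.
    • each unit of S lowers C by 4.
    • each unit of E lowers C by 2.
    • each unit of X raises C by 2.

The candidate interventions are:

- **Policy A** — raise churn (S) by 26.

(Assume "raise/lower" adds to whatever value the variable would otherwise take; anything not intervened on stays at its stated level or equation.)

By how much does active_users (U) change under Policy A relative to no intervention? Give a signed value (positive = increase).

Baseline:
  S = 64
  E = 59
  U = 277 + 2·64 − 59 = 346
Policy A (S + 26):
  S = 64 + 26 = 90
  E = 59
  U = 277 + 2·90 − 59 = 398
Change in U: 398 − 346 = 52

52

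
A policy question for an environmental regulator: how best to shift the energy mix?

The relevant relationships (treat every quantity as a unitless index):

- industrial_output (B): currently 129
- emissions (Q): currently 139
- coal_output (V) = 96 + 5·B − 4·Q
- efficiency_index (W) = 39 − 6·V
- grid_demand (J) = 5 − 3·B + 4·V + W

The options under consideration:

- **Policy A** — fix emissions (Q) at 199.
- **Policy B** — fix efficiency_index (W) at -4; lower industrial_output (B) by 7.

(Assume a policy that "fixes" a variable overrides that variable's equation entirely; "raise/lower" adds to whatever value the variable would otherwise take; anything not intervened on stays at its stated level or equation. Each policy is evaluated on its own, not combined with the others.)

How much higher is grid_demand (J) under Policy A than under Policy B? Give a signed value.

Policy A (Q := 199):
  B = 129
  Q = 199
  V = 96 + 5·129 − 4·199 = -55
  W = 39 − 6·(-55) = 369
  J = 5 − 3·129 + 4·(-55) + 369 = -233
Policy B (W := -4, B − 7):
  B = 129 − 7 = 122
  Q = 139
  V = 96 + 5·122 − 4·139 = 150
  W = -4
  J = 5 − 3·122 + 4·150 + (-4) = 235
J: -233 − 235 = -468

-468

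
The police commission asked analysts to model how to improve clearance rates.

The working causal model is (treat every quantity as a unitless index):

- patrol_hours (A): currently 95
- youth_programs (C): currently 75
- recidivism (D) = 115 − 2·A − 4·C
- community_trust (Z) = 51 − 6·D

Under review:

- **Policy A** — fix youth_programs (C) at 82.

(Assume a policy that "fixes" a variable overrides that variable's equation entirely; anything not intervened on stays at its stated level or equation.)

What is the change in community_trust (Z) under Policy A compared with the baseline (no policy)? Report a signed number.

168

Baseline:
  A = 95
  C = 75
  D = 115 − 2·95 − 4·75 = -375
  Z = 51 − 6·(-375) = 2301
Policy A (C := 82):
  A = 95
  C = 82
  D = 115 − 2·95 − 4·82 = -403
  Z = 51 − 6·(-403) = 2469
Change in Z: 2469 − 2301 = 168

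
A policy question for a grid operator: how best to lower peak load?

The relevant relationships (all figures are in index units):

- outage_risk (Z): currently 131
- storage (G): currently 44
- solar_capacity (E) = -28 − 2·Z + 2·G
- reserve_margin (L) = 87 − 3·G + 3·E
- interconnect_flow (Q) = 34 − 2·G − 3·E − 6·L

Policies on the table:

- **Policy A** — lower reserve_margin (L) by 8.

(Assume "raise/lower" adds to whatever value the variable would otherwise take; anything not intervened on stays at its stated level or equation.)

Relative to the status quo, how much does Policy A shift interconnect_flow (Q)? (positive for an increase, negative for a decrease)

Baseline:
  Z = 131
  G = 44
  E = -28 − 2·131 + 2·44 = -202
  L = 87 − 3·44 + 3·(-202) = -651
  Q = 34 − 2·44 − 3·(-202) − 6·(-651) = 4458
Policy A (L − 8):
  Z = 131
  G = 44
  E = -28 − 2·131 + 2·44 = -202
  L = 87 − 3·44 + 3·(-202) (−8 from intervention) = -659
  Q = 34 − 2·44 − 3·(-202) − 6·(-659) = 4506
Change in Q: 4506 − 4458 = 48

48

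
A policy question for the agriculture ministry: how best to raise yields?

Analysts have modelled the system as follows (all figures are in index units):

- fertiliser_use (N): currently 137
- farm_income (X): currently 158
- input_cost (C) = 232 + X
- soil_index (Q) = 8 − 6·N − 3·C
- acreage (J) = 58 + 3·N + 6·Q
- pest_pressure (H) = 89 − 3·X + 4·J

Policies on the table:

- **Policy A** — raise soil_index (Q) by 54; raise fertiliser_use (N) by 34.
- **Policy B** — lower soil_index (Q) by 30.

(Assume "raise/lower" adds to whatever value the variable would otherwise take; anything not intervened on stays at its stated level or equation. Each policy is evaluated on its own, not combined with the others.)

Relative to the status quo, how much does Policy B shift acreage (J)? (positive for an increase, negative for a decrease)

-180

Baseline:
  N = 137
  X = 158
  C = 232 + 158 = 390
  Q = 8 − 6·137 − 3·390 = -1984
  J = 58 + 3·137 + 6·(-1984) = -11435
Policy B (Q − 30):
  N = 137
  X = 158
  C = 232 + 158 = 390
  Q = 8 − 6·137 − 3·390 (−30 from intervention) = -2014
  J = 58 + 3·137 + 6·(-2014) = -11615
Change in J: -11615 − (-11435) = -180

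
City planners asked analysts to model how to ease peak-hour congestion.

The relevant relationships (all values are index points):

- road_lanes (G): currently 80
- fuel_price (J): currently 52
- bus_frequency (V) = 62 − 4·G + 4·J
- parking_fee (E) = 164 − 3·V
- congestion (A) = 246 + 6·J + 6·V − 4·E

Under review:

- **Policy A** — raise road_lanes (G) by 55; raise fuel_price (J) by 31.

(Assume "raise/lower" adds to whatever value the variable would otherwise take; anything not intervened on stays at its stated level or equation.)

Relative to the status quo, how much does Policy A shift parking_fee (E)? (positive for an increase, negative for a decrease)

288

Baseline:
  G = 80
  J = 52
  V = 62 − 4·80 + 4·52 = -50
  E = 164 − 3·(-50) = 314
Policy A (G + 55, J + 31):
  G = 80 + 55 = 135
  J = 52 + 31 = 83
  V = 62 − 4·135 + 4·83 = -146
  E = 164 − 3·(-146) = 602
Change in E: 602 − 314 = 288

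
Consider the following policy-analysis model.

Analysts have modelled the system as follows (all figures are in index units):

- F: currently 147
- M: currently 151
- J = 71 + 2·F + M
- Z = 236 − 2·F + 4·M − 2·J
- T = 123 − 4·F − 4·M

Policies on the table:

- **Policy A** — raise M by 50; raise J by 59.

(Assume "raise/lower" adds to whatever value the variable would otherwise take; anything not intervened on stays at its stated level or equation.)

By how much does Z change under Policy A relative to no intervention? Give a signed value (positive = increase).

-18

Baseline:
  F = 147
  M = 151
  J = 71 + 2·147 + 151 = 516
  Z = 236 − 2·147 + 4·151 − 2·516 = -486
Policy A (M + 50, J + 59):
  F = 147
  M = 151 + 50 = 201
  J = 71 + 2·147 + 201 (+59 from intervention) = 625
  Z = 236 − 2·147 + 4·201 − 2·625 = -504
Change in Z: -504 − (-486) = -18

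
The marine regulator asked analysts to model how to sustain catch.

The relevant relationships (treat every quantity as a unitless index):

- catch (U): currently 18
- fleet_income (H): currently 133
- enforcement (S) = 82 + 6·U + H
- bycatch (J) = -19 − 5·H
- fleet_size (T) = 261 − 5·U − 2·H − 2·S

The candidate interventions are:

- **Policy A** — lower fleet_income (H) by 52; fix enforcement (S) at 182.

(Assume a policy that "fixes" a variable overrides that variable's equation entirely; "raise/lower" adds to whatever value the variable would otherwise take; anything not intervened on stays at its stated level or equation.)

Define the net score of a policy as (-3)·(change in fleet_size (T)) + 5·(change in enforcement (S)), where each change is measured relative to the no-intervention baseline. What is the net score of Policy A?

-1863

Baseline:
  U = 18
  H = 133
  S = 82 + 6·18 + 133 = 323
  T = 261 − 5·18 − 2·133 − 2·323 = -741
Policy A (H − 52, S := 182):
  U = 18
  H = 133 − 52 = 81
  S = 182
  T = 261 − 5·18 − 2·81 − 2·182 = -355
ΔT = -355 − (-741) = 386; ΔS = 182 − 323 = -141
Score = (-3)·386 + 5·(-141) = -1863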